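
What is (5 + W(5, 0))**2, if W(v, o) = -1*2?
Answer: 9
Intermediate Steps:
W(v, o) = -2
(5 + W(5, 0))**2 = (5 - 2)**2 = 3**2 = 9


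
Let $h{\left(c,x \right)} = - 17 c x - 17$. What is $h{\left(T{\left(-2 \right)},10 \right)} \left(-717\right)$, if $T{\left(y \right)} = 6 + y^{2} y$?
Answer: $-231591$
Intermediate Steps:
$T{\left(y \right)} = 6 + y^{3}$
$h{\left(c,x \right)} = -17 - 17 c x$ ($h{\left(c,x \right)} = - 17 c x - 17 = -17 - 17 c x$)
$h{\left(T{\left(-2 \right)},10 \right)} \left(-717\right) = \left(-17 - 17 \left(6 + \left(-2\right)^{3}\right) 10\right) \left(-717\right) = \left(-17 - 17 \left(6 - 8\right) 10\right) \left(-717\right) = \left(-17 - \left(-34\right) 10\right) \left(-717\right) = \left(-17 + 340\right) \left(-717\right) = 323 \left(-717\right) = -231591$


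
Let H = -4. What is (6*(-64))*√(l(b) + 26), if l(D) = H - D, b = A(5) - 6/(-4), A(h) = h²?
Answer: -576*I*√2 ≈ -814.59*I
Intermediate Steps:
b = 53/2 (b = 5² - 6/(-4) = 25 - 6*(-1)/4 = 25 - 1*(-3/2) = 25 + 3/2 = 53/2 ≈ 26.500)
l(D) = -4 - D
(6*(-64))*√(l(b) + 26) = (6*(-64))*√((-4 - 1*53/2) + 26) = -384*√((-4 - 53/2) + 26) = -384*√(-61/2 + 26) = -576*I*√2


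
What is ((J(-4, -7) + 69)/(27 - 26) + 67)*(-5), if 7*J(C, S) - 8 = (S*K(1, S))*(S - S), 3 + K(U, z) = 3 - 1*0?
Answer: -4800/7 ≈ -685.71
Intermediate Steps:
K(U, z) = 0 (K(U, z) = -3 + (3 - 1*0) = -3 + (3 + 0) = -3 + 3 = 0)
J(C, S) = 8/7 (J(C, S) = 8/7 + ((S*0)*(S - S))/7 = 8/7 + (0*0)/7 = 8/7 + (⅐)*0 = 8/7 + 0 = 8/7)
((J(-4, -7) + 69)/(27 - 26) + 67)*(-5) = ((8/7 + 69)/(27 - 26) + 67)*(-5) = ((491/7)/1 + 67)*(-5) = ((491/7)*1 + 67)*(-5) = (491/7 + 67)*(-5) = (960/7)*(-5) = -4800/7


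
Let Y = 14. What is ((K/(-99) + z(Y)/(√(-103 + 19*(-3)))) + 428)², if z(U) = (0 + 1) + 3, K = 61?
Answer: 17902197409/98010 - 42311*I*√10/495 ≈ 1.8266e+5 - 270.3*I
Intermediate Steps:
z(U) = 4 (z(U) = 1 + 3 = 4)
((K/(-99) + z(Y)/(√(-103 + 19*(-3)))) + 428)² = ((61/(-99) + 4/(√(-103 + 19*(-3)))) + 428)² = ((61*(-1/99) + 4/(√(-103 - 57))) + 428)² = ((-61/99 + 4/(√(-160))) + 428)² = ((-61/99 + 4/((4*I*√10))) + 428)² = ((-61/99 + 4*(-I*√10/40)) + 428)² = ((-61/99 - I*√10/10) + 428)² = (42311/99 - I*√10/10)²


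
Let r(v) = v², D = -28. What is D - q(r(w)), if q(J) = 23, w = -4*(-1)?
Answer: -51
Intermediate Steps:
w = 4
D - q(r(w)) = -28 - 1*23 = -28 - 23 = -51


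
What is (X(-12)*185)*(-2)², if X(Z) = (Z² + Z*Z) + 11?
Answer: 221260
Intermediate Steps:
X(Z) = 11 + 2*Z² (X(Z) = (Z² + Z²) + 11 = 2*Z² + 11 = 11 + 2*Z²)
(X(-12)*185)*(-2)² = ((11 + 2*(-12)²)*185)*(-2)² = ((11 + 2*144)*185)*4 = ((11 + 288)*185)*4 = (299*185)*4 = 55315*4 = 221260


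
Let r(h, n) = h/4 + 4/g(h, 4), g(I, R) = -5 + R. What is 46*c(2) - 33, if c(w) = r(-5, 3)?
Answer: -549/2 ≈ -274.50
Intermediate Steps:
r(h, n) = -4 + h/4 (r(h, n) = h/4 + 4/(-5 + 4) = h*(¼) + 4/(-1) = h/4 + 4*(-1) = h/4 - 4 = -4 + h/4)
c(w) = -21/4 (c(w) = -4 + (¼)*(-5) = -4 - 5/4 = -21/4)
46*c(2) - 33 = 46*(-21/4) - 33 = -483/2 - 33 = -549/2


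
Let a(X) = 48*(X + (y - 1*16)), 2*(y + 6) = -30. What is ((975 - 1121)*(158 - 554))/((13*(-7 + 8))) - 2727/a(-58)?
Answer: 87892137/19760 ≈ 4448.0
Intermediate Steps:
y = -21 (y = -6 + (½)*(-30) = -6 - 15 = -21)
a(X) = -1776 + 48*X (a(X) = 48*(X + (-21 - 1*16)) = 48*(X + (-21 - 16)) = 48*(X - 37) = 48*(-37 + X) = -1776 + 48*X)
((975 - 1121)*(158 - 554))/((13*(-7 + 8))) - 2727/a(-58) = ((975 - 1121)*(158 - 554))/((13*(-7 + 8))) - 2727/(-1776 + 48*(-58)) = (-146*(-396))/((13*1)) - 2727/(-1776 - 2784) = 57816/13 - 2727/(-4560) = 57816*(1/13) - 2727*(-1/4560) = 57816/13 + 909/1520 = 87892137/19760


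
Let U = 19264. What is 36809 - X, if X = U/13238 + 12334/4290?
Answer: 522543683782/14197755 ≈ 36805.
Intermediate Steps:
X = 61480013/14197755 (X = 19264/13238 + 12334/4290 = 19264*(1/13238) + 12334*(1/4290) = 9632/6619 + 6167/2145 = 61480013/14197755 ≈ 4.3303)
36809 - X = 36809 - 1*61480013/14197755 = 36809 - 61480013/14197755 = 522543683782/14197755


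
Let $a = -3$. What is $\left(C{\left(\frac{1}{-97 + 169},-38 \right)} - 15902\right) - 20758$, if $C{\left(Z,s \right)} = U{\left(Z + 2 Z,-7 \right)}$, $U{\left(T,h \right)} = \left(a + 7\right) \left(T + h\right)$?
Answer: $- \frac{220127}{6} \approx -36688.0$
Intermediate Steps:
$U{\left(T,h \right)} = 4 T + 4 h$ ($U{\left(T,h \right)} = \left(-3 + 7\right) \left(T + h\right) = 4 \left(T + h\right) = 4 T + 4 h$)
$C{\left(Z,s \right)} = -28 + 12 Z$ ($C{\left(Z,s \right)} = 4 \left(Z + 2 Z\right) + 4 \left(-7\right) = 4 \cdot 3 Z - 28 = 12 Z - 28 = -28 + 12 Z$)
$\left(C{\left(\frac{1}{-97 + 169},-38 \right)} - 15902\right) - 20758 = \left(\left(-28 + \frac{12}{-97 + 169}\right) - 15902\right) - 20758 = \left(\left(-28 + \frac{12}{72}\right) - 15902\right) - 20758 = \left(\left(-28 + 12 \cdot \frac{1}{72}\right) - 15902\right) - 20758 = \left(\left(-28 + \frac{1}{6}\right) - 15902\right) - 20758 = \left(- \frac{167}{6} - 15902\right) - 20758 = - \frac{95579}{6} - 20758 = - \frac{220127}{6}$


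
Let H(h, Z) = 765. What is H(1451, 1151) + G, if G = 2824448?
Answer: 2825213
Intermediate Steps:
H(1451, 1151) + G = 765 + 2824448 = 2825213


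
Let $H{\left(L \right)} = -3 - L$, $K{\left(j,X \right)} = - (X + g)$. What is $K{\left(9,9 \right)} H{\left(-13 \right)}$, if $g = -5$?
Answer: $-40$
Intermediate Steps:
$K{\left(j,X \right)} = 5 - X$ ($K{\left(j,X \right)} = - (X - 5) = - (-5 + X) = 5 - X$)
$K{\left(9,9 \right)} H{\left(-13 \right)} = \left(5 - 9\right) \left(-3 - -13\right) = \left(5 - 9\right) \left(-3 + 13\right) = \left(-4\right) 10 = -40$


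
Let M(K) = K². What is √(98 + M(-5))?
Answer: √123 ≈ 11.091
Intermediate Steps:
√(98 + M(-5)) = √(98 + (-5)²) = √(98 + 25) = √123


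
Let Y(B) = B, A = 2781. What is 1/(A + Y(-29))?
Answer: 1/2752 ≈ 0.00036337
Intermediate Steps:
1/(A + Y(-29)) = 1/(2781 - 29) = 1/2752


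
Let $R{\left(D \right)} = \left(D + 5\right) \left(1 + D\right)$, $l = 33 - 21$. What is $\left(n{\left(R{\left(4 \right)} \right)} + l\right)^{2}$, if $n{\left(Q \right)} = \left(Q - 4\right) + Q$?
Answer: $9604$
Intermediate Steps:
$l = 12$ ($l = 33 - 21 = 12$)
$R{\left(D \right)} = \left(1 + D\right) \left(5 + D\right)$ ($R{\left(D \right)} = \left(5 + D\right) \left(1 + D\right) = \left(1 + D\right) \left(5 + D\right)$)
$n{\left(Q \right)} = -4 + 2 Q$ ($n{\left(Q \right)} = \left(-4 + Q\right) + Q = -4 + 2 Q$)
$\left(n{\left(R{\left(4 \right)} \right)} + l\right)^{2} = \left(\left(-4 + 2 \left(5 + 4^{2} + 6 \cdot 4\right)\right) + 12\right)^{2} = \left(\left(-4 + 2 \left(5 + 16 + 24\right)\right) + 12\right)^{2} = \left(\left(-4 + 2 \cdot 45\right) + 12\right)^{2} = \left(\left(-4 + 90\right) + 12\right)^{2} = \left(86 + 12\right)^{2} = 98^{2} = 9604$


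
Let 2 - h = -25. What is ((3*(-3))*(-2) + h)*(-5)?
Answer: -225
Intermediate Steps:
h = 27 (h = 2 - 1*(-25) = 2 + 25 = 27)
((3*(-3))*(-2) + h)*(-5) = ((3*(-3))*(-2) + 27)*(-5) = (-9*(-2) + 27)*(-5) = (18 + 27)*(-5) = 45*(-5) = -225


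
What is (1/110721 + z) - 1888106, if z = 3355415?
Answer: 162461919790/110721 ≈ 1.4673e+6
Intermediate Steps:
(1/110721 + z) - 1888106 = (1/110721 + 3355415) - 1888106 = 371514904216/110721 - 1888106 = 162461919790/110721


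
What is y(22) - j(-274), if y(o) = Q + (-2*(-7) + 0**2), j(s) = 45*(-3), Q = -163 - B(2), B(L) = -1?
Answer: -13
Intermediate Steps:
Q = -162 (Q = -163 - 1*(-1) = -163 + 1 = -162)
j(s) = -135
y(o) = -148 (y(o) = -162 + (-2*(-7) + 0**2) = -162 + (14 + 0) = -162 + 14 = -148)
y(22) - j(-274) = -148 - 1*(-135) = -148 + 135 = -13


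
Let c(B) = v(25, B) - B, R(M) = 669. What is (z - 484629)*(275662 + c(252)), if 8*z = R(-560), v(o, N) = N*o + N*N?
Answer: -669087388341/4 ≈ -1.6727e+11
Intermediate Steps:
v(o, N) = N² + N*o (v(o, N) = N*o + N² = N² + N*o)
z = 669/8 (z = (⅛)*669 = 669/8 ≈ 83.625)
c(B) = -B + B*(25 + B) (c(B) = B*(B + 25) - B = B*(25 + B) - B = -B + B*(25 + B))
(z - 484629)*(275662 + c(252)) = (669/8 - 484629)*(275662 + 252*(24 + 252)) = -3876363*(275662 + 252*276)/8 = -3876363*(275662 + 69552)/8 = -3876363/8*345214 = -669087388341/4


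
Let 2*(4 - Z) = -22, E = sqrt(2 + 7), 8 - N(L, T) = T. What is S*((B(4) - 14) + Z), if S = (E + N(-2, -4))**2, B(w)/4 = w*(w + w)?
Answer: 29025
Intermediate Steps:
N(L, T) = 8 - T
E = 3 (E = sqrt(9) = 3)
B(w) = 8*w**2 (B(w) = 4*(w*(w + w)) = 4*(w*(2*w)) = 4*(2*w**2) = 8*w**2)
Z = 15 (Z = 4 - 1/2*(-22) = 4 + 11 = 15)
S = 225 (S = (3 + (8 - 1*(-4)))**2 = (3 + (8 + 4))**2 = (3 + 12)**2 = 15**2 = 225)
S*((B(4) - 14) + Z) = 225*((8*4**2 - 14) + 15) = 225*((8*16 - 14) + 15) = 225*((128 - 14) + 15) = 225*(114 + 15) = 225*129 = 29025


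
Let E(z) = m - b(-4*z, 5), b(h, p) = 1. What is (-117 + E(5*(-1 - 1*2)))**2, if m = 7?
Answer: 12321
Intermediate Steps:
E(z) = 6 (E(z) = 7 - 1*1 = 7 - 1 = 6)
(-117 + E(5*(-1 - 1*2)))**2 = (-117 + 6)**2 = (-111)**2 = 12321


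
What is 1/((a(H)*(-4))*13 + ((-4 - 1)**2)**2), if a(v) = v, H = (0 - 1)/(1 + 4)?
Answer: 5/3177 ≈ 0.0015738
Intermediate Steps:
H = -1/5 ≈ -0.20000
1/((a(H)*(-4))*13 + ((-4 - 1)**2)**2) = 1/(-1/5*(-4)*13 + ((-4 - 1)**2)**2) = 1/((4/5)*13 + ((-5)**2)**2) = 1/(52/5 + 25**2) = 1/(52/5 + 625) = 1/(3177/5) = 5/3177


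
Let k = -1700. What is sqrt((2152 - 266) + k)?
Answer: sqrt(186) ≈ 13.638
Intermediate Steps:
sqrt((2152 - 266) + k) = sqrt((2152 - 266) - 1700) = sqrt(1886 - 1700) = sqrt(186)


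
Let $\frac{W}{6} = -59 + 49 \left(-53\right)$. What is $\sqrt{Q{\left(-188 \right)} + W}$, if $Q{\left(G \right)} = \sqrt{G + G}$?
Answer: $\sqrt{-15936 + 2 i \sqrt{94}} \approx 0.0768 + 126.24 i$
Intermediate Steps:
$W = -15936$ ($W = 6 \left(-59 + 49 \left(-53\right)\right) = 6 \left(-59 - 2597\right) = 6 \left(-2656\right) = -15936$)
$Q{\left(G \right)} = \sqrt{2} \sqrt{G}$ ($Q{\left(G \right)} = \sqrt{2 G} = \sqrt{2} \sqrt{G}$)
$\sqrt{Q{\left(-188 \right)} + W} = \sqrt{\sqrt{2} \sqrt{-188} - 15936} = \sqrt{\sqrt{2} \cdot 2 i \sqrt{47} - 15936} = \sqrt{2 i \sqrt{94} - 15936} = \sqrt{-15936 + 2 i \sqrt{94}}$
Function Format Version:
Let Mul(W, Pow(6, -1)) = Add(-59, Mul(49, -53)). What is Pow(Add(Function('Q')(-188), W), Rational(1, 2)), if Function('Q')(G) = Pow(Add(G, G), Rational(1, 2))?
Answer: Pow(Add(-15936, Mul(2, I, Pow(94, Rational(1, 2)))), Rational(1, 2)) ≈ Add(0.0768, Mul(126.24, I))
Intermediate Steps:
W = -15936 (W = Mul(6, Add(-59, Mul(49, -53))) = Mul(6, Add(-59, -2597)) = Mul(6, -2656) = -15936)
Function('Q')(G) = Mul(Pow(2, Rational(1, 2)), Pow(G, Rational(1, 2))) (Function('Q')(G) = Pow(Mul(2, G), Rational(1, 2)) = Mul(Pow(2, Rational(1, 2)), Pow(G, Rational(1, 2))))
Pow(Add(Function('Q')(-188), W), Rational(1, 2)) = Pow(Add(Mul(Pow(2, Rational(1, 2)), Pow(-188, Rational(1, 2))), -15936), Rational(1, 2)) = Pow(Add(Mul(Pow(2, Rational(1, 2)), Mul(2, I, Pow(47, Rational(1, 2)))), -15936), Rational(1, 2)) = Pow(Add(Mul(2, I, Pow(94, Rational(1, 2))), -15936), Rational(1, 2)) = Pow(Add(-15936, Mul(2, I, Pow(94, Rational(1, 2)))), Rational(1, 2))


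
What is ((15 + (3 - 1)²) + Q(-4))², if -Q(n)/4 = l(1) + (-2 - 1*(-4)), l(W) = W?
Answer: 49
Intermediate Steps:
Q(n) = -12 (Q(n) = -4*(1 + (-2 - 1*(-4))) = -4*(1 + (-2 + 4)) = -4*(1 + 2) = -4*3 = -12)
((15 + (3 - 1)²) + Q(-4))² = ((15 + (3 - 1)²) - 12)² = ((15 + 2²) - 12)² = ((15 + 4) - 12)² = (19 - 12)² = 7² = 49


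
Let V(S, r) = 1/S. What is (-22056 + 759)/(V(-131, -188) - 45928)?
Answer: 929969/2005523 ≈ 0.46370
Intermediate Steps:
(-22056 + 759)/(V(-131, -188) - 45928) = (-22056 + 759)/(1/(-131) - 45928) = -21297/(-1/131 - 45928) = -21297/(-6016569/131) = -21297*(-131/6016569) = 929969/2005523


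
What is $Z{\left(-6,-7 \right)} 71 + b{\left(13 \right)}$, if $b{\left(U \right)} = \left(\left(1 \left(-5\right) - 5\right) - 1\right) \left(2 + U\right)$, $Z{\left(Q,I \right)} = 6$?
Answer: $261$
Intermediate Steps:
$b{\left(U \right)} = -22 - 11 U$ ($b{\left(U \right)} = \left(\left(-5 - 5\right) - 1\right) \left(2 + U\right) = \left(-10 - 1\right) \left(2 + U\right) = - 11 \left(2 + U\right) = -22 - 11 U$)
$Z{\left(-6,-7 \right)} 71 + b{\left(13 \right)} = 6 \cdot 71 - 165 = 426 - 165 = 261$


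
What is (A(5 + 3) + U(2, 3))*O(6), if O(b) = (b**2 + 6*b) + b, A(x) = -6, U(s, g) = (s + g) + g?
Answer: 156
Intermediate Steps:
U(s, g) = s + 2*g (U(s, g) = (g + s) + g = s + 2*g)
O(b) = b**2 + 7*b
(A(5 + 3) + U(2, 3))*O(6) = (-6 + (2 + 2*3))*(6*(7 + 6)) = (-6 + (2 + 6))*(6*13) = (-6 + 8)*78 = 2*78 = 156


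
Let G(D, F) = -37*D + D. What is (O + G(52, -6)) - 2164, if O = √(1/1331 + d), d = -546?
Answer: -4036 + 5*I*√319759/121 ≈ -4036.0 + 23.367*I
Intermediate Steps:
G(D, F) = -36*D
O = 5*I*√319759/121 (O = √(1/1331 - 546) = √(-726725/1331) = 5*I*√319759/121 ≈ 23.367*I)
(O + G(52, -6)) - 2164 = (5*I*√319759/121 - 36*52) - 2164 = (5*I*√319759/121 - 1872) - 2164 = (-1872 + 5*I*√319759/121) - 2164 = -4036 + 5*I*√319759/121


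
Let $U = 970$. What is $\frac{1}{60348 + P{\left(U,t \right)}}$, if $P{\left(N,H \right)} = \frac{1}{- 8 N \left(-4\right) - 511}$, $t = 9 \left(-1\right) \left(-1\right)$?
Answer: $\frac{30529}{1842364093} \approx 1.6571 \cdot 10^{-5}$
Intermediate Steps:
$t = 9$ ($t = \left(-9\right) \left(-1\right) = 9$)
$P{\left(N,H \right)} = \frac{1}{-511 + 32 N}$ ($P{\left(N,H \right)} = \frac{1}{32 N - 511} = \frac{1}{-511 + 32 N}$)
$\frac{1}{60348 + P{\left(U,t \right)}} = \frac{1}{60348 + \frac{1}{-511 + 32 \cdot 970}} = \frac{1}{60348 + \frac{1}{-511 + 31040}} = \frac{1}{60348 + \frac{1}{30529}} = \frac{1}{\frac{1842364093}{30529}} = \frac{30529}{1842364093}$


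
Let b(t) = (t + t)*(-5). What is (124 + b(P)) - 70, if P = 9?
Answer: -36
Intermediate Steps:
b(t) = -10*t (b(t) = (2*t)*(-5) = -10*t)
(124 + b(P)) - 70 = (124 - 10*9) - 70 = (124 - 90) - 70 = 34 - 70 = -36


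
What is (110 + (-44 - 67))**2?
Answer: 1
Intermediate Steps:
(110 + (-44 - 67))**2 = (110 - 111)**2 = (-1)**2 = 1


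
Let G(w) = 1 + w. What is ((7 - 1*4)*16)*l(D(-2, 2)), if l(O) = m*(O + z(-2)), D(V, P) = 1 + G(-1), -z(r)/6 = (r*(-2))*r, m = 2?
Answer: 4704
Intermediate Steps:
z(r) = 12*r**2 (z(r) = -6*r*(-2)*r = -6*(-2*r)*r = -(-12)*r**2 = 12*r**2)
D(V, P) = 1 (D(V, P) = 1 + (1 - 1) = 1 + 0 = 1)
l(O) = 96 + 2*O (l(O) = 2*(O + 12*(-2)**2) = 2*(O + 12*4) = 2*(O + 48) = 2*(48 + O) = 96 + 2*O)
((7 - 1*4)*16)*l(D(-2, 2)) = ((7 - 1*4)*16)*(96 + 2*1) = ((7 - 4)*16)*(96 + 2) = (3*16)*98 = 48*98 = 4704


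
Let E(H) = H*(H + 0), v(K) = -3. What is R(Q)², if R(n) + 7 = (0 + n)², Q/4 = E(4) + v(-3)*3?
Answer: 603729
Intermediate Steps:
E(H) = H² (E(H) = H*H = H²)
Q = 28 (Q = 4*(4² - 3*3) = 4*(16 - 9) = 4*7 = 28)
R(n) = -7 + n² (R(n) = -7 + (0 + n)² = -7 + n²)
R(Q)² = (-7 + 28²)² = (-7 + 784)² = 777² = 603729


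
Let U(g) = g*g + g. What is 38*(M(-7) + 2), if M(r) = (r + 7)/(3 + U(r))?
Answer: 76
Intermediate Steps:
U(g) = g + g**2 (U(g) = g**2 + g = g + g**2)
M(r) = (7 + r)/(3 + r*(1 + r)) (M(r) = (r + 7)/(3 + r*(1 + r)) = (7 + r)/(3 + r*(1 + r)))
38*(M(-7) + 2) = 38*((7 - 7)/(3 - 7*(1 - 7)) + 2) = 38*(0/(3 - 7*(-6)) + 2) = 38*(0/(3 + 42) + 2) = 38*(0/45 + 2) = 38*((1/45)*0 + 2) = 38*(0 + 2) = 38*2 = 76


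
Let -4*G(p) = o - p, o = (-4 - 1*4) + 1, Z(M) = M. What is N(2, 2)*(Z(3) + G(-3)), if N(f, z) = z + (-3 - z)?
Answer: -12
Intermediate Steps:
o = -7 (o = (-4 - 4) + 1 = -8 + 1 = -7)
N(f, z) = -3
G(p) = 7/4 + p/4 (G(p) = -(-7 - p)/4 = 7/4 + p/4)
N(2, 2)*(Z(3) + G(-3)) = -3*(3 + (7/4 + (1/4)*(-3))) = -3*(3 + (7/4 - 3/4)) = -3*(3 + 1) = -3*4 = -12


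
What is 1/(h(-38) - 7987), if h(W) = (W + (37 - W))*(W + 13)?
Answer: -1/8912 ≈ -0.00011221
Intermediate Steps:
h(W) = 481 + 37*W (h(W) = 37*(13 + W) = 481 + 37*W)
1/(h(-38) - 7987) = 1/((481 + 37*(-38)) - 7987) = 1/((481 - 1406) - 7987) = 1/(-925 - 7987) = 1/(-8912) = -1/8912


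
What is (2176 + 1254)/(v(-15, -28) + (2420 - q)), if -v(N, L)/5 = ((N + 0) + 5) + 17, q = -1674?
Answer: 3430/4059 ≈ 0.84504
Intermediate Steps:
v(N, L) = -110 - 5*N (v(N, L) = -5*(((N + 0) + 5) + 17) = -5*((N + 5) + 17) = -5*((5 + N) + 17) = -5*(22 + N) = -110 - 5*N)
(2176 + 1254)/(v(-15, -28) + (2420 - q)) = (2176 + 1254)/((-110 - 5*(-15)) + (2420 - 1*(-1674))) = 3430/((-110 + 75) + (2420 + 1674)) = 3430/(-35 + 4094) = 3430/4059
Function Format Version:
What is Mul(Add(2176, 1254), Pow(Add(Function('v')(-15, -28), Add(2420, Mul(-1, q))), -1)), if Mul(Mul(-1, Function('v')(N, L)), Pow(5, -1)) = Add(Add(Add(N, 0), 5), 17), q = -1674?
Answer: Rational(3430, 4059) ≈ 0.84504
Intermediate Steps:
Function('v')(N, L) = Add(-110, Mul(-5, N)) (Function('v')(N, L) = Mul(-5, Add(Add(Add(N, 0), 5), 17)) = Mul(-5, Add(Add(N, 5), 17)) = Mul(-5, Add(Add(5, N), 17)) = Mul(-5, Add(22, N)) = Add(-110, Mul(-5, N)))
Mul(Add(2176, 1254), Pow(Add(Function('v')(-15, -28), Add(2420, Mul(-1, q))), -1)) = Mul(Add(2176, 1254), Pow(Add(Add(-110, Mul(-5, -15)), Add(2420, Mul(-1, -1674))), -1)) = Mul(3430, Pow(Add(Add(-110, 75), Add(2420, 1674)), -1)) = Mul(3430, Pow(Add(-35, 4094), -1)) = Mul(3430, Pow(4059, -1)) = Mul(3430, Rational(1, 4059)) = Rational(3430, 4059)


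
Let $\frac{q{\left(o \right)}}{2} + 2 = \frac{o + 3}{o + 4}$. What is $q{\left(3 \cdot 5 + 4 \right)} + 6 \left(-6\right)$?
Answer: $- \frac{876}{23} \approx -38.087$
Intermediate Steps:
$q{\left(o \right)} = -4 + \frac{2 \left(3 + o\right)}{4 + o}$ ($q{\left(o \right)} = -4 + 2 \frac{o + 3}{o + 4} = -4 + 2 \frac{3 + o}{4 + o} = -4 + \frac{2 \left(3 + o\right)}{4 + o}$)
$q{\left(3 \cdot 5 + 4 \right)} + 6 \left(-6\right) = \frac{2 \left(-5 - \left(3 \cdot 5 + 4\right)\right)}{4 + \left(3 \cdot 5 + 4\right)} + 6 \left(-6\right) = \frac{2 \left(-5 - \left(15 + 4\right)\right)}{4 + \left(15 + 4\right)} - 36 = \frac{2 \left(-5 - 19\right)}{4 + 19} - 36 = \frac{2 \left(-5 - 19\right)}{23} - 36 = 2 \cdot \frac{1}{23} \left(-24\right) - 36 = - \frac{48}{23} - 36 = - \frac{876}{23}$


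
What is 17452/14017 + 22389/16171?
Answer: 596042905/226668907 ≈ 2.6296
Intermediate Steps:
17452/14017 + 22389/16171 = 596042905/226668907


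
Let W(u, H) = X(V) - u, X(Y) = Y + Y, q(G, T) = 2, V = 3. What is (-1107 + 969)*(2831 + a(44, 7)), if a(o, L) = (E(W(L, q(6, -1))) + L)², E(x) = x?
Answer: -395646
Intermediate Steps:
X(Y) = 2*Y
W(u, H) = 6 - u (W(u, H) = 2*3 - u = 6 - u)
a(o, L) = 36 (a(o, L) = ((6 - L) + L)² = 6² = 36)
(-1107 + 969)*(2831 + a(44, 7)) = (-1107 + 969)*(2831 + 36) = -138*2867 = -395646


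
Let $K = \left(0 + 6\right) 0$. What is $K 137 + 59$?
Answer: $59$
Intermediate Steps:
$K = 0$ ($K = 6 \cdot 0 = 0$)
$K 137 + 59 = 0 \cdot 137 + 59 = 0 + 59 = 59$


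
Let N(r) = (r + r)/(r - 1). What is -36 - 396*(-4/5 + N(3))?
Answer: -4536/5 ≈ -907.20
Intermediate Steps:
N(r) = 2*r/(-1 + r) (N(r) = (2*r)/(-1 + r) = 2*r/(-1 + r))
-36 - 396*(-4/5 + N(3)) = -36 - 396*(-4/5 + 2*3/(-1 + 3)) = -36 - 396*(-4*⅕ + 2*3/2) = -36 - 396*(-⅘ + 2*3*(½)) = -36 - 396*(-⅘ + 3) = -36 - 396*11/5 = -36 - 66*66/5 = -36 - 4356/5 = -4536/5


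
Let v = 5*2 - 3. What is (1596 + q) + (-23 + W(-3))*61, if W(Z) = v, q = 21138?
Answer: 21758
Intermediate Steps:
v = 7 (v = 10 - 3 = 7)
W(Z) = 7
(1596 + q) + (-23 + W(-3))*61 = (1596 + 21138) + (-23 + 7)*61 = 22734 - 16*61 = 22734 - 976 = 21758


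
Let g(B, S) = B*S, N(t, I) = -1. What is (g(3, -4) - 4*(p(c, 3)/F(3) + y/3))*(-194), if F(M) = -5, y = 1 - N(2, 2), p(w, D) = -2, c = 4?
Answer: 47336/15 ≈ 3155.7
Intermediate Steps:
y = 2 (y = 1 - 1*(-1) = 1 + 1 = 2)
(g(3, -4) - 4*(p(c, 3)/F(3) + y/3))*(-194) = (3*(-4) - 4*(-2/(-5) + 2/3))*(-194) = (-12 - 4*(-2*(-⅕) + 2*(⅓)))*(-194) = (-12 - 4*(⅖ + ⅔))*(-194) = (-12 - 4*16/15)*(-194) = (-12 - 64/15)*(-194) = -244/15*(-194) = 47336/15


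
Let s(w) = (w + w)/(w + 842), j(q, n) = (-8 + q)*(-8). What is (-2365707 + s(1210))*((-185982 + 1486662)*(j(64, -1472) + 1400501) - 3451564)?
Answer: -2209999722889968596936/513 ≈ -4.3080e+18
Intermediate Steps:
j(q, n) = 64 - 8*q
s(w) = 2*w/(842 + w) (s(w) = (2*w)/(842 + w) = 2*w/(842 + w))
(-2365707 + s(1210))*((-185982 + 1486662)*(j(64, -1472) + 1400501) - 3451564) = (-2365707 + 2*1210/(842 + 1210))*((-185982 + 1486662)*((64 - 8*64) + 1400501) - 3451564) = (-2365707 + 2*1210/2052)*(1300680*((64 - 512) + 1400501) - 3451564) = (-2365707 + 2*1210*(1/2052))*(1300680*(-448 + 1400501) - 3451564) = (-2365707 + 605/513)*(1300680*1400053 - 3451564) = -1213607086*(1821020936040 - 3451564)/513 = -1213607086/513*1821017484476 = -2209999722889968596936/513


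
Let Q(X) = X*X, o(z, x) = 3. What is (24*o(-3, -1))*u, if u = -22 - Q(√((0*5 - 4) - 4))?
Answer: -1008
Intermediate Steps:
Q(X) = X²
u = -14 (u = -22 - (√((0*5 - 4) - 4))² = -22 - (√((0 - 4) - 4))² = -22 - (√(-4 - 4))² = -22 - (√(-8))² = -22 - (2*I*√2)² = -22 - 1*(-8) = -22 + 8 = -14)
(24*o(-3, -1))*u = (24*3)*(-14) = 72*(-14) = -1008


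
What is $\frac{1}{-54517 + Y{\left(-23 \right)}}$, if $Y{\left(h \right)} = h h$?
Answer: $- \frac{1}{53988} \approx -1.8523 \cdot 10^{-5}$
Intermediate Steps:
$Y{\left(h \right)} = h^{2}$
$\frac{1}{-54517 + Y{\left(-23 \right)}} = \frac{1}{-54517 + \left(-23\right)^{2}} = \frac{1}{-54517 + 529} = \frac{1}{-53988} = - \frac{1}{53988}$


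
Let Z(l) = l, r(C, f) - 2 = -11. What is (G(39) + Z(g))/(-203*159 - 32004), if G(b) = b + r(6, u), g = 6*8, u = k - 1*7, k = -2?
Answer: -26/21427 ≈ -0.0012134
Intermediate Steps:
u = -9 (u = -2 - 1*7 = -2 - 7 = -9)
r(C, f) = -9 (r(C, f) = 2 - 11 = -9)
g = 48
G(b) = -9 + b (G(b) = b - 9 = -9 + b)
(G(39) + Z(g))/(-203*159 - 32004) = ((-9 + 39) + 48)/(-203*159 - 32004) = (30 + 48)/(-32277 - 32004) = 78/(-64281) = 78*(-1/64281) = -26/21427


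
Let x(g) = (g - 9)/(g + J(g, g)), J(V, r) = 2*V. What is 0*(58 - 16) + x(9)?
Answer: 0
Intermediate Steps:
x(g) = (-9 + g)/(3*g) (x(g) = (g - 9)/(g + 2*g) = (-9 + g)/((3*g)) = (-9 + g)*(1/(3*g)) = (-9 + g)/(3*g))
0*(58 - 16) + x(9) = 0*(58 - 16) + (⅓)*(-9 + 9)/9 = 0*42 + (⅓)*(⅑)*0 = 0 + 0 = 0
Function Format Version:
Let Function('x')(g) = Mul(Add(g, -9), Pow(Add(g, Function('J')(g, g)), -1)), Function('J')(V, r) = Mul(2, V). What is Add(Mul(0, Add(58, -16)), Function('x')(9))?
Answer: 0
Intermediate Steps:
Function('x')(g) = Mul(Rational(1, 3), Pow(g, -1), Add(-9, g)) (Function('x')(g) = Mul(Add(g, -9), Pow(Add(g, Mul(2, g)), -1)) = Mul(Add(-9, g), Pow(Mul(3, g), -1)) = Mul(Add(-9, g), Mul(Rational(1, 3), Pow(g, -1))) = Mul(Rational(1, 3), Pow(g, -1), Add(-9, g)))
Add(Mul(0, Add(58, -16)), Function('x')(9)) = Add(Mul(0, Add(58, -16)), Mul(Rational(1, 3), Pow(9, -1), Add(-9, 9))) = Add(Mul(0, 42), Mul(Rational(1, 3), Rational(1, 9), 0)) = Add(0, 0) = 0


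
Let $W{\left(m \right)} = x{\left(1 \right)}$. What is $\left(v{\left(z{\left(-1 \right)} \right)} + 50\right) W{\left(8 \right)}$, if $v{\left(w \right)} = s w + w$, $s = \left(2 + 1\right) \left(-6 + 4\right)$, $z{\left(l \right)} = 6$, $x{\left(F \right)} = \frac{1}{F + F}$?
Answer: $10$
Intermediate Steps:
$x{\left(F \right)} = \frac{1}{2 F}$
$s = -6$ ($s = 3 \left(-2\right) = -6$)
$W{\left(m \right)} = \frac{1}{2}$ ($W{\left(m \right)} = \frac{1}{2 \cdot 1} = \frac{1}{2} \cdot 1 = \frac{1}{2}$)
$v{\left(w \right)} = - 5 w$ ($v{\left(w \right)} = - 6 w + w = - 5 w$)
$\left(v{\left(z{\left(-1 \right)} \right)} + 50\right) W{\left(8 \right)} = \left(\left(-5\right) 6 + 50\right) \frac{1}{2} = \left(-30 + 50\right) \frac{1}{2} = 20 \cdot \frac{1}{2} = 10$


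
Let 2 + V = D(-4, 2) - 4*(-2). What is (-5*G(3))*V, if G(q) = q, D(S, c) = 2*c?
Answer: -150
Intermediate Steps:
V = 10 (V = -2 + (2*2 - 4*(-2)) = -2 + (4 + 8) = -2 + 12 = 10)
(-5*G(3))*V = -5*3*10 = -15*10 = -150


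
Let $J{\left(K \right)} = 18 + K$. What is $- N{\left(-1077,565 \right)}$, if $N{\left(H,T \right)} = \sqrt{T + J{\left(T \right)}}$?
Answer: $- 2 \sqrt{287} \approx -33.882$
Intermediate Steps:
$N{\left(H,T \right)} = \sqrt{18 + 2 T}$ ($N{\left(H,T \right)} = \sqrt{T + \left(18 + T\right)} = \sqrt{18 + 2 T}$)
$- N{\left(-1077,565 \right)} = - \sqrt{18 + 2 \cdot 565} = - \sqrt{18 + 1130} = - \sqrt{1148} = - 2 \sqrt{287}$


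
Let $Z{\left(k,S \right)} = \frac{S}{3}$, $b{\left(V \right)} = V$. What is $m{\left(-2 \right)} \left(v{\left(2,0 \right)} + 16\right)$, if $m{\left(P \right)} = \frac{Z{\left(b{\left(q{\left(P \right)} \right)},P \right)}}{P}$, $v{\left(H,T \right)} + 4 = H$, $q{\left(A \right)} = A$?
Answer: $\frac{14}{3} \approx 4.6667$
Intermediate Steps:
$Z{\left(k,S \right)} = \frac{S}{3}$ ($Z{\left(k,S \right)} = S \frac{1}{3} = \frac{S}{3}$)
$v{\left(H,T \right)} = -4 + H$
$m{\left(P \right)} = \frac{1}{3}$ ($m{\left(P \right)} = \frac{\frac{1}{3} P}{P} = \frac{1}{3}$)
$m{\left(-2 \right)} \left(v{\left(2,0 \right)} + 16\right) = \frac{\left(-4 + 2\right) + 16}{3} = \frac{-2 + 16}{3} = \frac{1}{3} \cdot 14 = \frac{14}{3}$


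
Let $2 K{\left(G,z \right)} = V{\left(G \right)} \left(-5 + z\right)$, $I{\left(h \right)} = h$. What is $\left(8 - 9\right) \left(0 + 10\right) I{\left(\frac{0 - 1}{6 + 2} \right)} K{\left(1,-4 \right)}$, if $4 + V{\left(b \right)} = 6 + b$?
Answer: $- \frac{135}{8} \approx -16.875$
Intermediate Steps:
$V{\left(b \right)} = 2 + b$ ($V{\left(b \right)} = -4 + \left(6 + b\right) = 2 + b$)
$K{\left(G,z \right)} = \frac{\left(-5 + z\right) \left(2 + G\right)}{2}$ ($K{\left(G,z \right)} = \frac{\left(2 + G\right) \left(-5 + z\right)}{2} = \frac{\left(-5 + z\right) \left(2 + G\right)}{2}$)
$\left(8 - 9\right) \left(0 + 10\right) I{\left(\frac{0 - 1}{6 + 2} \right)} K{\left(1,-4 \right)} = \left(8 - 9\right) \left(0 + 10\right) \frac{0 - 1}{6 + 2} \frac{\left(-5 - 4\right) \left(2 + 1\right)}{2} = \left(-1\right) 10 \left(- \frac{1}{8}\right) \frac{1}{2} \left(-9\right) 3 = - 10 \left(\left(-1\right) \frac{1}{8}\right) \left(- \frac{27}{2}\right) = \left(-10\right) \left(- \frac{1}{8}\right) \left(- \frac{27}{2}\right) = \frac{5}{4} \left(- \frac{27}{2}\right) = - \frac{135}{8}$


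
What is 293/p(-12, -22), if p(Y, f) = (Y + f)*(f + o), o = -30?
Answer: 293/1768 ≈ 0.16572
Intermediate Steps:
p(Y, f) = (-30 + f)*(Y + f) (p(Y, f) = (Y + f)*(f - 30) = (Y + f)*(-30 + f) = (-30 + f)*(Y + f))
293/p(-12, -22) = 293/((-22)**2 - 30*(-12) - 30*(-22) - 12*(-22)) = 293/(484 + 360 + 660 + 264) = 293/1768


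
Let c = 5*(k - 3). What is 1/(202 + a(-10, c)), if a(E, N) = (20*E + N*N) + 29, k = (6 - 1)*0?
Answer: 1/256 ≈ 0.0039063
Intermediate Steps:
k = 0 (k = 5*0 = 0)
c = -15 (c = 5*(0 - 3) = 5*(-3) = -15)
a(E, N) = 29 + N² + 20*E (a(E, N) = (20*E + N²) + 29 = (N² + 20*E) + 29 = 29 + N² + 20*E)
1/(202 + a(-10, c)) = 1/(202 + (29 + (-15)² + 20*(-10))) = 1/(202 + (29 + 225 - 200)) = 1/(202 + 54) = 1/256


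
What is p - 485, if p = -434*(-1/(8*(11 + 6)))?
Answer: -32763/68 ≈ -481.81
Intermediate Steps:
p = 217/68 (p = -434/(17*(-8)) = -434/(-136) = -434*(-1/136) = 217/68 ≈ 3.1912)
p - 485 = 217/68 - 485 = -32763/68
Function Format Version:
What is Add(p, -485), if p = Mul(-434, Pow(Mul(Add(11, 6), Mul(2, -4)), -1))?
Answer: Rational(-32763, 68) ≈ -481.81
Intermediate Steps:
p = Rational(217, 68) (p = Mul(-434, Pow(Mul(17, -8), -1)) = Mul(-434, Pow(-136, -1)) = Mul(-434, Rational(-1, 136)) = Rational(217, 68) ≈ 3.1912)
Add(p, -485) = Add(Rational(217, 68), -485) = Rational(-32763, 68)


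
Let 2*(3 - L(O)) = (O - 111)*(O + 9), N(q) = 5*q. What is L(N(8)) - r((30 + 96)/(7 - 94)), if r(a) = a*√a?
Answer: 3485/2 + 42*I*√1218/841 ≈ 1742.5 + 1.7429*I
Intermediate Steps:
L(O) = 3 - (-111 + O)*(9 + O)/2 (L(O) = 3 - (O - 111)*(O + 9)/2 = 3 - (-111 + O)*(9 + O)/2)
r(a) = a^(3/2)
L(N(8)) - r((30 + 96)/(7 - 94)) = (1005/2 + 51*(5*8) - (5*8)²/2) - ((30 + 96)/(7 - 94))^(3/2) = (1005/2 + 51*40 - ½*40²) - (126/(-87))^(3/2) = (1005/2 + 2040 - ½*1600) - (126*(-1/87))^(3/2) = (1005/2 + 2040 - 800) - (-42/29)^(3/2) = 3485/2 - (-42)*I*√1218/841 = 3485/2 + 42*I*√1218/841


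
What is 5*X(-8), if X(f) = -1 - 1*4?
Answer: -25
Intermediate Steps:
X(f) = -5 (X(f) = -1 - 4 = -5)
5*X(-8) = 5*(-5) = -25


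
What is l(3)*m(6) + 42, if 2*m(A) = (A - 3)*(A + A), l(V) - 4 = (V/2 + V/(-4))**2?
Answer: 993/8 ≈ 124.13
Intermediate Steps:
l(V) = 4 + V**2/16 (l(V) = 4 + (V/2 + V/(-4))**2 = 4 + (V*(1/2) + V*(-1/4))**2 = 4 + (V/2 - V/4)**2 = 4 + (V/4)**2 = 4 + V**2/16)
m(A) = A*(-3 + A) (m(A) = ((A - 3)*(A + A))/2 = ((-3 + A)*(2*A))/2 = (2*A*(-3 + A))/2 = A*(-3 + A))
l(3)*m(6) + 42 = (4 + (1/16)*3**2)*(6*(-3 + 6)) + 42 = (4 + (1/16)*9)*(6*3) + 42 = (4 + 9/16)*18 + 42 = (73/16)*18 + 42 = 657/8 + 42 = 993/8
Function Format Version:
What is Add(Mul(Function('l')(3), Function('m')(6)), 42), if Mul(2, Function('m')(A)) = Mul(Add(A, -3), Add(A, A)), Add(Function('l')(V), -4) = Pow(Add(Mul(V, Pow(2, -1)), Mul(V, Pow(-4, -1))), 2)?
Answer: Rational(993, 8) ≈ 124.13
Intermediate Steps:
Function('l')(V) = Add(4, Mul(Rational(1, 16), Pow(V, 2))) (Function('l')(V) = Add(4, Pow(Add(Mul(V, Pow(2, -1)), Mul(V, Pow(-4, -1))), 2)) = Add(4, Pow(Add(Mul(V, Rational(1, 2)), Mul(V, Rational(-1, 4))), 2)) = Add(4, Pow(Add(Mul(Rational(1, 2), V), Mul(Rational(-1, 4), V)), 2)) = Add(4, Pow(Mul(Rational(1, 4), V), 2)) = Add(4, Mul(Rational(1, 16), Pow(V, 2))))
Function('m')(A) = Mul(A, Add(-3, A)) (Function('m')(A) = Mul(Rational(1, 2), Mul(Add(A, -3), Add(A, A))) = Mul(Rational(1, 2), Mul(Add(-3, A), Mul(2, A))) = Mul(Rational(1, 2), Mul(2, A, Add(-3, A))) = Mul(A, Add(-3, A)))
Add(Mul(Function('l')(3), Function('m')(6)), 42) = Add(Mul(Add(4, Mul(Rational(1, 16), Pow(3, 2))), Mul(6, Add(-3, 6))), 42) = Add(Mul(Add(4, Mul(Rational(1, 16), 9)), Mul(6, 3)), 42) = Add(Mul(Add(4, Rational(9, 16)), 18), 42) = Add(Mul(Rational(73, 16), 18), 42) = Add(Rational(657, 8), 42) = Rational(993, 8)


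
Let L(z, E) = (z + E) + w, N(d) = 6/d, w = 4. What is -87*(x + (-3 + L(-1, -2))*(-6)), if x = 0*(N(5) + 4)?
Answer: -1044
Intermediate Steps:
L(z, E) = 4 + E + z (L(z, E) = (z + E) + 4 = (E + z) + 4 = 4 + E + z)
x = 0 (x = 0*(6/5 + 4) = 0*(26/5) = 0)
-87*(x + (-3 + L(-1, -2))*(-6)) = -87*(0 + (-3 + (4 - 2 - 1))*(-6)) = -87*(0 + (-3 + 1)*(-6)) = -87*(0 - 2*(-6)) = -87*(0 + 12) = -87*12 = -1044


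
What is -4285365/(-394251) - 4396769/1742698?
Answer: 1911555479917/229020143066 ≈ 8.3467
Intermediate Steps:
-4285365/(-394251) - 4396769/1742698 = -4285365*(-1/394251) - 4396769*1/1742698 = 1428455/131417 - 4396769/1742698 = 1911555479917/229020143066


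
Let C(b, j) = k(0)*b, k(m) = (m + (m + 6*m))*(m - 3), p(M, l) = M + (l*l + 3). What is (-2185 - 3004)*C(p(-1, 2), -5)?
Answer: 0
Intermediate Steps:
p(M, l) = 3 + M + l² (p(M, l) = M + (l² + 3) = M + (3 + l²) = 3 + M + l²)
k(m) = 8*m*(-3 + m) (k(m) = (m + 7*m)*(-3 + m) = (8*m)*(-3 + m) = 8*m*(-3 + m))
C(b, j) = 0 (C(b, j) = (8*0*(-3 + 0))*b = (8*0*(-3))*b = 0*b = 0)
(-2185 - 3004)*C(p(-1, 2), -5) = (-2185 - 3004)*0 = -5189*0 = 0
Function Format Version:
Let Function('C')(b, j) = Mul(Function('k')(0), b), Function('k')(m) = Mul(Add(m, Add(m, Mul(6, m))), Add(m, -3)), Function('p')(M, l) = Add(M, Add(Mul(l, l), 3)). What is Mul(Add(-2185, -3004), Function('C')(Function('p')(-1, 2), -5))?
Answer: 0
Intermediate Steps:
Function('p')(M, l) = Add(3, M, Pow(l, 2)) (Function('p')(M, l) = Add(M, Add(Pow(l, 2), 3)) = Add(M, Add(3, Pow(l, 2))) = Add(3, M, Pow(l, 2)))
Function('k')(m) = Mul(8, m, Add(-3, m)) (Function('k')(m) = Mul(Add(m, Mul(7, m)), Add(-3, m)) = Mul(Mul(8, m), Add(-3, m)) = Mul(8, m, Add(-3, m)))
Function('C')(b, j) = 0 (Function('C')(b, j) = Mul(Mul(8, 0, Add(-3, 0)), b) = Mul(Mul(8, 0, -3), b) = Mul(0, b) = 0)
Mul(Add(-2185, -3004), Function('C')(Function('p')(-1, 2), -5)) = Mul(Add(-2185, -3004), 0) = Mul(-5189, 0) = 0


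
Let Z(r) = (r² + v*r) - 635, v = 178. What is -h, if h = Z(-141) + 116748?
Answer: -110896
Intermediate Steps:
Z(r) = -635 + r² + 178*r (Z(r) = (r² + 178*r) - 635 = -635 + r² + 178*r)
h = 110896 (h = (-635 + (-141)² + 178*(-141)) + 116748 = (-635 + 19881 - 25098) + 116748 = -5852 + 116748 = 110896)
-h = -1*110896 = -110896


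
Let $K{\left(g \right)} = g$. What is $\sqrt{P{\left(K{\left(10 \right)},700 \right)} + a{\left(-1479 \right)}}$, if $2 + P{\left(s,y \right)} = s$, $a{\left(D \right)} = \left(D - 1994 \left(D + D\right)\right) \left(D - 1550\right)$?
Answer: $i \sqrt{17861325409} \approx 1.3365 \cdot 10^{5} i$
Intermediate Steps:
$a{\left(D \right)} = - 3987 D \left(-1550 + D\right)$ ($a{\left(D \right)} = \left(D - 1994 \cdot 2 D\right) \left(-1550 + D\right) = \left(D - 3988 D\right) \left(-1550 + D\right) = - 3987 D \left(-1550 + D\right)$)
$P{\left(s,y \right)} = -2 + s$
$\sqrt{P{\left(K{\left(10 \right)},700 \right)} + a{\left(-1479 \right)}} = \sqrt{\left(-2 + 10\right) + 3987 \left(-1479\right) \left(1550 - -1479\right)} = \sqrt{8 + 3987 \left(-1479\right) \left(1550 + 1479\right)} = \sqrt{8 + 3987 \left(-1479\right) 3029} = \sqrt{8 - 17861325417} = \sqrt{-17861325409} = i \sqrt{17861325409}$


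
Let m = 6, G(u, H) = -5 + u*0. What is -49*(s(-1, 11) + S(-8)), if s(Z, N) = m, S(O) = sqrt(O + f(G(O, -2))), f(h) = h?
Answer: -294 - 49*I*sqrt(13) ≈ -294.0 - 176.67*I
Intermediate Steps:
G(u, H) = -5 (G(u, H) = -5 + 0 = -5)
S(O) = sqrt(-5 + O) (S(O) = sqrt(O - 5) = sqrt(-5 + O))
s(Z, N) = 6
-49*(s(-1, 11) + S(-8)) = -49*(6 + sqrt(-5 - 8)) = -49*(6 + sqrt(-13)) = -49*(6 + I*sqrt(13)) = -294 - 49*I*sqrt(13)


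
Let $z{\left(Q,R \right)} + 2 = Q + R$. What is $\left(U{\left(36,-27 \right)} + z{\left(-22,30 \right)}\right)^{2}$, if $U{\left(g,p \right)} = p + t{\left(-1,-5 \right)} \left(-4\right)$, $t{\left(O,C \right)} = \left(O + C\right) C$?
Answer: $19881$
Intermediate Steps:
$t{\left(O,C \right)} = C \left(C + O\right)$ ($t{\left(O,C \right)} = \left(C + O\right) C = C \left(C + O\right)$)
$U{\left(g,p \right)} = -120 + p$ ($U{\left(g,p \right)} = p + - 5 \left(-5 - 1\right) \left(-4\right) = p + \left(-5\right) \left(-6\right) \left(-4\right) = p + 30 \left(-4\right) = p - 120 = -120 + p$)
$z{\left(Q,R \right)} = -2 + Q + R$ ($z{\left(Q,R \right)} = -2 + \left(Q + R\right) = -2 + Q + R$)
$\left(U{\left(36,-27 \right)} + z{\left(-22,30 \right)}\right)^{2} = \left(\left(-120 - 27\right) - -6\right)^{2} = \left(-147 + 6\right)^{2} = \left(-141\right)^{2} = 19881$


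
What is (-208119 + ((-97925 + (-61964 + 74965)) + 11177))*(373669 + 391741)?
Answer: -215743055060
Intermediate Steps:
(-208119 + ((-97925 + (-61964 + 74965)) + 11177))*(373669 + 391741) = (-208119 + ((-97925 + 13001) + 11177))*765410 = (-208119 + (-84924 + 11177))*765410 = (-208119 - 73747)*765410 = -281866*765410 = -215743055060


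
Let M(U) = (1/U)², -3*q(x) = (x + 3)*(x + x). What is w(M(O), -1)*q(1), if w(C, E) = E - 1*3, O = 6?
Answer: 32/3 ≈ 10.667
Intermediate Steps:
q(x) = -2*x*(3 + x)/3 (q(x) = -(x + 3)*(x + x)/3 = -(3 + x)*2*x/3 = -2*x*(3 + x)/3)
M(U) = U⁻²
w(C, E) = -3 + E (w(C, E) = E - 3 = -3 + E)
w(M(O), -1)*q(1) = (-3 - 1)*(-⅔*1*(3 + 1)) = -(-8)*4/3 = -4*(-8/3) = 32/3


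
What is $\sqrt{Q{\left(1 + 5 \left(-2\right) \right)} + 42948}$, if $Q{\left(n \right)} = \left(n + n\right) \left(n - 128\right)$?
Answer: $87 \sqrt{6} \approx 213.11$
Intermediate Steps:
$Q{\left(n \right)} = 2 n \left(-128 + n\right)$
$\sqrt{Q{\left(1 + 5 \left(-2\right) \right)} + 42948} = \sqrt{2 \left(1 + 5 \left(-2\right)\right) \left(-128 + \left(1 + 5 \left(-2\right)\right)\right) + 42948} = \sqrt{2 \left(1 - 10\right) \left(-128 + \left(1 - 10\right)\right) + 42948} = \sqrt{2 \left(-9\right) \left(-128 - 9\right) + 42948} = \sqrt{2 \left(-9\right) \left(-137\right) + 42948} = \sqrt{2466 + 42948} = \sqrt{45414} = 87 \sqrt{6}$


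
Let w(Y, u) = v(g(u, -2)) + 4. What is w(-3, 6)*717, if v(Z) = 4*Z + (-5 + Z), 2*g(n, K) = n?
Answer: 10038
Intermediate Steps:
g(n, K) = n/2
v(Z) = -5 + 5*Z
w(Y, u) = -1 + 5*u/2 (w(Y, u) = (-5 + 5*(u/2)) + 4 = (-5 + 5*u/2) + 4 = -1 + 5*u/2)
w(-3, 6)*717 = (-1 + (5/2)*6)*717 = (-1 + 15)*717 = 14*717 = 10038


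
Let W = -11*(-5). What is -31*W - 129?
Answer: -1834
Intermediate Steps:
W = 55
-31*W - 129 = -31*55 - 129 = -1705 - 129 = -1834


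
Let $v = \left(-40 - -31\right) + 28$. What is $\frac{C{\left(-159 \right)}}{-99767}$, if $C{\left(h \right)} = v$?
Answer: $- \frac{19}{99767} \approx -0.00019044$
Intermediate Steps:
$v = 19$ ($v = \left(-40 + 31\right) + 28 = -9 + 28 = 19$)
$C{\left(h \right)} = 19$
$\frac{C{\left(-159 \right)}}{-99767} = \frac{19}{-99767} = 19 \left(- \frac{1}{99767}\right) = - \frac{19}{99767}$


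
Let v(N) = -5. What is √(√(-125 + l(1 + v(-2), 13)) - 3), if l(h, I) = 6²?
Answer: √(-3 + I*√89) ≈ 1.8573 + 2.5396*I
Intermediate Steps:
l(h, I) = 36
√(√(-125 + l(1 + v(-2), 13)) - 3) = √(√(-125 + 36) - 3) = √(√(-89) - 3) = √(I*√89 - 3) = √(-3 + I*√89)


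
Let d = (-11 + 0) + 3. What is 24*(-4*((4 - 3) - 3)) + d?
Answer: 184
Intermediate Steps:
d = -8 (d = -11 + 3 = -8)
24*(-4*((4 - 3) - 3)) + d = 24*(-4*((4 - 3) - 3)) - 8 = 24*(-4*(1 - 3)) - 8 = 24*(-4*(-2)) - 8 = 24*8 - 8 = 192 - 8 = 184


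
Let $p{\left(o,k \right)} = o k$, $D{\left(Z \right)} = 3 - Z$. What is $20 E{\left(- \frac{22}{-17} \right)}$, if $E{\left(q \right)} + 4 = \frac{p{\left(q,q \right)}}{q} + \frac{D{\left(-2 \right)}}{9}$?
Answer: $- \frac{6580}{153} \approx -43.007$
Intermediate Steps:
$p{\left(o,k \right)} = k o$
$E{\left(q \right)} = - \frac{31}{9} + q$ ($E{\left(q \right)} = -4 + \left(\frac{q q}{q} + \frac{3 - -2}{9}\right) = -4 + \left(\frac{q^{2}}{q} + \left(3 + 2\right) \frac{1}{9}\right) = -4 + \left(q + 5 \cdot \frac{1}{9}\right) = -4 + \left(q + \frac{5}{9}\right) = -4 + \left(\frac{5}{9} + q\right) = - \frac{31}{9} + q$)
$20 E{\left(- \frac{22}{-17} \right)} = 20 \left(- \frac{31}{9} - \frac{22}{-17}\right) = 20 \left(- \frac{31}{9} - - \frac{22}{17}\right) = 20 \left(- \frac{31}{9} + \frac{22}{17}\right) = 20 \left(- \frac{329}{153}\right) = - \frac{6580}{153}$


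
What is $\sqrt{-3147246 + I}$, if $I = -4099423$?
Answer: $i \sqrt{7246669} \approx 2692.0 i$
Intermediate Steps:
$\sqrt{-3147246 + I} = \sqrt{-3147246 - 4099423} = \sqrt{-7246669} = i \sqrt{7246669}$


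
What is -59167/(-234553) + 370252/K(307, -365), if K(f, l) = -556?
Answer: -21702705126/32602867 ≈ -665.67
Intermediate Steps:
-59167/(-234553) + 370252/K(307, -365) = -59167/(-234553) + 370252/(-556) = -59167*(-1/234553) + 370252*(-1/556) = 59167/234553 - 92563/139 = -21702705126/32602867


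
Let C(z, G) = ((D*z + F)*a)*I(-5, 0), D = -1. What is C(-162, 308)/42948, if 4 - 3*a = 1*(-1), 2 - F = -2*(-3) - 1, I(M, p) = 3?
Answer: 265/14316 ≈ 0.018511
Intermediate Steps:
F = -3 (F = 2 - (-2*(-3) - 1) = 2 - (6 - 1) = 2 - 1*5 = 2 - 5 = -3)
a = 5/3 (a = 4/3 - (-1)/3 = 4/3 - ⅓*(-1) = 4/3 + ⅓ = 5/3 ≈ 1.6667)
C(z, G) = -15 - 5*z (C(z, G) = ((-z - 3)*(5/3))*3 = ((-3 - z)*(5/3))*3 = (-5 - 5*z/3)*3 = -15 - 5*z)
C(-162, 308)/42948 = (-15 - 5*(-162))/42948 = (-15 + 810)*(1/42948) = 795*(1/42948) = 265/14316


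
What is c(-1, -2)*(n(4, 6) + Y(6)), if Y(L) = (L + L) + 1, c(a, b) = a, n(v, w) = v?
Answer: -17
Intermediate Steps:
Y(L) = 1 + 2*L (Y(L) = 2*L + 1 = 1 + 2*L)
c(-1, -2)*(n(4, 6) + Y(6)) = -(4 + (1 + 2*6)) = -(4 + (1 + 12)) = -(4 + 13) = -1*17 = -17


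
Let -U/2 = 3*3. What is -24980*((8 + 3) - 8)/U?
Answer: 12490/3 ≈ 4163.3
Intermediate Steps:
U = -18 (U = -6*3 = -2*9 = -18)
-24980*((8 + 3) - 8)/U = -24980*((8 + 3) - 8)/(-18) = -24980*(11 - 8)*(-1)/18 = -74940*(-1)/18 = -24980*(-⅙) = 12490/3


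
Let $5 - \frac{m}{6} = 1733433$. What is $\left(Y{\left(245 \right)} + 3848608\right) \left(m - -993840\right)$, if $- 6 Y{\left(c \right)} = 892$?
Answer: $-36201410167728$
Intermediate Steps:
$m = -10400568$ ($m = 30 - 10400598 = -10400568$)
$Y{\left(c \right)} = - \frac{446}{3}$ ($Y{\left(c \right)} = \left(- \frac{1}{6}\right) 892 = - \frac{446}{3}$)
$\left(Y{\left(245 \right)} + 3848608\right) \left(m - -993840\right) = \left(- \frac{446}{3} + 3848608\right) \left(-10400568 - -993840\right) = \frac{11545378 \left(-10400568 + 993840\right)}{3} = \frac{11545378}{3} \left(-9406728\right) = -36201410167728$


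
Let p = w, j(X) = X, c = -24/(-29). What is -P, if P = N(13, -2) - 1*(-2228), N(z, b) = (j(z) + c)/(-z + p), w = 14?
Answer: -65013/29 ≈ -2241.8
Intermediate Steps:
c = 24/29 (c = -24*(-1/29) = 24/29 ≈ 0.82759)
p = 14
N(z, b) = (24/29 + z)/(14 - z) (N(z, b) = (z + 24/29)/(-z + 14) = (24/29 + z)/(14 - z))
P = 65013/29 (P = (-24/29 - 1*13)/(-14 + 13) - 1*(-2228) = (-24/29 - 13)/(-1) + 2228 = -1*(-401/29) + 2228 = 401/29 + 2228 = 65013/29 ≈ 2241.8)
-P = -1*65013/29 = -65013/29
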